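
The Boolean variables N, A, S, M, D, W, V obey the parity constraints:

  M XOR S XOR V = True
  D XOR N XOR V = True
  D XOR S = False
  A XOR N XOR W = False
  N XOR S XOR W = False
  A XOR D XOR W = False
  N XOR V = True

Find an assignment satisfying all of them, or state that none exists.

N = False; A = False; S = False; M = False; D = False; W = False; V = True

M XOR S XOR V = F XOR F XOR T = True ✓
D XOR N XOR V = F XOR F XOR T = True ✓
D XOR S = F XOR F = False ✓
A XOR N XOR W = F XOR F XOR F = False ✓
N XOR S XOR W = F XOR F XOR F = False ✓
A XOR D XOR W = F XOR F XOR F = False ✓
N XOR V = F XOR T = True ✓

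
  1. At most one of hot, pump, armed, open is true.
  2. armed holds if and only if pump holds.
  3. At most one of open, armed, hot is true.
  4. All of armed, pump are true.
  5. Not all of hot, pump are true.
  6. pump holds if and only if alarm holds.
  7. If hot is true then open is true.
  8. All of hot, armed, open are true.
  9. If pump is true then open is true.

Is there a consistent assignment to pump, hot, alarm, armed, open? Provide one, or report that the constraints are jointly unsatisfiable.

Case pump = True:
  (1) with pump=T forces hot = False.
  Constraint (8) is violated (hot=F) — contradiction.
Case pump = False:
  Constraint (4) is violated (pump=F) — contradiction.
Both cases fail — unsatisfiable.

UNSATISFIABLE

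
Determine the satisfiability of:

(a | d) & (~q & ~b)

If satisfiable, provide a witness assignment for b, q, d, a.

b = False, q = False, d = True, a = True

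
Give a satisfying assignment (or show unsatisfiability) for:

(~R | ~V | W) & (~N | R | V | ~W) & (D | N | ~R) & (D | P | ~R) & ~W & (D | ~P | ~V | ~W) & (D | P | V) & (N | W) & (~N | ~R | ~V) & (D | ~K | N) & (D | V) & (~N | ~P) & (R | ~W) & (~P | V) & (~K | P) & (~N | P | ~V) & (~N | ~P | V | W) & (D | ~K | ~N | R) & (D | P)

V = False, P = False, K = False, D = True, W = False, R = False, N = True

Unit clause (~W) forces W = False.
In (N | W) only N is left, so N = True.
In (~N | ~P) only ~P is left, so P = False.
In (~K | P) only ~K is left, so K = False.
In (~N | P | ~V) only ~V is left, so V = False.
In (D | P) only D is left, so D = True.
Set R = False.
All clauses satisfied.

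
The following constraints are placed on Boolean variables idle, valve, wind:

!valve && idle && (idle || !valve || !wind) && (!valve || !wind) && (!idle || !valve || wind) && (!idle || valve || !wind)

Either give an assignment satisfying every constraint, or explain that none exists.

idle: True, valve: False, wind: False

Unit clause (!valve) forces valve = False.
Unit clause (idle) forces idle = True.
In (!idle || valve || !wind) only !wind is left, so wind = False.
All clauses satisfied.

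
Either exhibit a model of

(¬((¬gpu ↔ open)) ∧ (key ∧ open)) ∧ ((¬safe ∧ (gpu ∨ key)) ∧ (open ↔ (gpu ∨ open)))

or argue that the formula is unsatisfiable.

safe = False, gpu = True, key = True, open = True

  ¬((¬gpu ↔ open)) ∧ (key ∧ open) = True
    ¬((¬gpu ↔ open)) = True
      ¬gpu ↔ open = False
        ¬gpu = False
    key ∧ open = True
  (¬safe ∧ (gpu ∨ key)) ∧ (open ↔ (gpu ∨ open)) = True
    ¬safe ∧ (gpu ∨ key) = True
      ¬safe = True
      gpu ∨ key = True
    open ↔ (gpu ∨ open) = True
      gpu ∨ open = True
Both conjuncts True, so the formula holds.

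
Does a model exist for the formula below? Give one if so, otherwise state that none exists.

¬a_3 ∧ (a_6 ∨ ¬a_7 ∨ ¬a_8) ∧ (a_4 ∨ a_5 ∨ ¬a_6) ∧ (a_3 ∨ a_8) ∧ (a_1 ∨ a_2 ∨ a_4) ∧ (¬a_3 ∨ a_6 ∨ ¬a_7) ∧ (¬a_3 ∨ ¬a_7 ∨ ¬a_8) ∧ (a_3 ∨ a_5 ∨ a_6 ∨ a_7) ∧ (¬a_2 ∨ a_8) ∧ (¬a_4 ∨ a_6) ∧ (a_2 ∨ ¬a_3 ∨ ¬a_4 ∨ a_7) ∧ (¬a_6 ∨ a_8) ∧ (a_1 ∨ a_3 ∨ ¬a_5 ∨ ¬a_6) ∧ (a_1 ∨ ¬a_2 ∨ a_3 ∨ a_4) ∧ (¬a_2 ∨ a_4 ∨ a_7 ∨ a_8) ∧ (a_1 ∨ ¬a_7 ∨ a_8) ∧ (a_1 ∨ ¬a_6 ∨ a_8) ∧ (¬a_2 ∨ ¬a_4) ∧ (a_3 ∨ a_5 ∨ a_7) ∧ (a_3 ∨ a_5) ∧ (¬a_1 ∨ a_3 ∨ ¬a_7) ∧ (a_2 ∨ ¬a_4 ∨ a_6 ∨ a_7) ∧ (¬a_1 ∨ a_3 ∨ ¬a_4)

a_1: True; a_2: True; a_3: False; a_4: False; a_5: True; a_6: False; a_7: False; a_8: True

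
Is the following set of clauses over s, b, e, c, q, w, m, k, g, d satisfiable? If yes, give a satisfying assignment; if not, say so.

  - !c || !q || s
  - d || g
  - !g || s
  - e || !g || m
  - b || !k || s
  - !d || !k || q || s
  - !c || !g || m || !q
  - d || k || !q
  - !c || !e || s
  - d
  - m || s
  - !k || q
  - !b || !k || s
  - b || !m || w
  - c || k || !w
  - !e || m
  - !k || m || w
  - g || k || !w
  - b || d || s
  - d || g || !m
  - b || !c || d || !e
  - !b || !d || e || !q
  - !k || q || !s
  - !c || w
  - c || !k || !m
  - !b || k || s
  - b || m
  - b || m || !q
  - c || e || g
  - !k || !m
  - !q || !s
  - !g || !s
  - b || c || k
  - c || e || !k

Unit clause (d) forces d = True.
Set s = True.
  then (!q || !s) forces q = False.
  then (!g || !s) forces g = False.
  then (!k || q) forces k = False.
  then (g || k || !w) forces w = False.
  then (!c || w) forces c = False.
  then (c || e || g) forces e = True.
  then (b || c || k) forces b = True.
  then (!e || m) forces m = True.
All clauses satisfied.

s = True; b = True; e = True; c = False; q = False; w = False; m = True; k = False; g = False; d = True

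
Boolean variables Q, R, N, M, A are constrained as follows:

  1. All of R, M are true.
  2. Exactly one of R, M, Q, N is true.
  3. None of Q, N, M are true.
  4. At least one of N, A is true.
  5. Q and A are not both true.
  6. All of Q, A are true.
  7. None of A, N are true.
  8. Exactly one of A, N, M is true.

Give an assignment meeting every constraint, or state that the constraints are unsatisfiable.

UNSATISFIABLE

Case Q = True:
  Constraint (3) is violated (Q=T) — contradiction.
Case Q = False:
  Constraint (6) is violated (Q=F) — contradiction.
Both cases fail — unsatisfiable.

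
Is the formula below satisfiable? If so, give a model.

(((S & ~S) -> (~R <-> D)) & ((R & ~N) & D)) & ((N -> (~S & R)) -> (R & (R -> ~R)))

Unsatisfiable

Case R = True: the formula simplifies to (((S & ~S) -> ~D) & (~N & D)) & ~((N -> ~S)).
  N = True: the conjunct ~N is False.
  N = False: the conjunct ~((N -> ~S)) becomes ~((False -> ~S)) = False.
Case R = False: the conjunct R is False.
Both cases fail — unsatisfiable.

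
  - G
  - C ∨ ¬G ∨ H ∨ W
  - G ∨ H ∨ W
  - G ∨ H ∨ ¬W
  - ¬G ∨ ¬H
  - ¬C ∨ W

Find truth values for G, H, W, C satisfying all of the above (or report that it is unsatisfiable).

Unit clause (G) forces G = True.
In (¬G ∨ ¬H) only ¬H is left, so H = False.
Set W = True.
Set C = False.
Check each clause:
  (G): G holds.
  (C ∨ ¬G ∨ H ∨ W): W holds.
  (G ∨ H ∨ W): G holds.
  (G ∨ H ∨ ¬W): G holds.
  (¬G ∨ ¬H): ¬H holds.
  (¬C ∨ W): ¬C holds.
All clauses satisfied.

G = True, H = False, W = True, C = False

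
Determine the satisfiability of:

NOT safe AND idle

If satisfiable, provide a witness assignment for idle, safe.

idle = True, safe = False

  NOT safe = True
Both conjuncts True, so the formula holds.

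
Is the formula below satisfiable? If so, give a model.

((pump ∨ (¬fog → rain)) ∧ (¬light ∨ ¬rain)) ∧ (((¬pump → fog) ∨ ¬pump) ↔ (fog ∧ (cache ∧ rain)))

cache = True; light = False; pump = True; fog = True; rain = True

  (pump ∨ (¬fog → rain)) ∧ (¬light ∨ ¬rain) = True
    pump ∨ (¬fog → rain) = True
      ¬fog → rain = True
        ¬fog = False
    ¬light ∨ ¬rain = True
      ¬light = True
      ¬rain = False
  ((¬pump → fog) ∨ ¬pump) ↔ (fog ∧ (cache ∧ rain)) = True
    (¬pump → fog) ∨ ¬pump = True
      ¬pump → fog = True
        ¬pump = False
      ¬pump = False
    fog ∧ (cache ∧ rain) = True
      cache ∧ rain = True
Both conjuncts True, so the formula holds.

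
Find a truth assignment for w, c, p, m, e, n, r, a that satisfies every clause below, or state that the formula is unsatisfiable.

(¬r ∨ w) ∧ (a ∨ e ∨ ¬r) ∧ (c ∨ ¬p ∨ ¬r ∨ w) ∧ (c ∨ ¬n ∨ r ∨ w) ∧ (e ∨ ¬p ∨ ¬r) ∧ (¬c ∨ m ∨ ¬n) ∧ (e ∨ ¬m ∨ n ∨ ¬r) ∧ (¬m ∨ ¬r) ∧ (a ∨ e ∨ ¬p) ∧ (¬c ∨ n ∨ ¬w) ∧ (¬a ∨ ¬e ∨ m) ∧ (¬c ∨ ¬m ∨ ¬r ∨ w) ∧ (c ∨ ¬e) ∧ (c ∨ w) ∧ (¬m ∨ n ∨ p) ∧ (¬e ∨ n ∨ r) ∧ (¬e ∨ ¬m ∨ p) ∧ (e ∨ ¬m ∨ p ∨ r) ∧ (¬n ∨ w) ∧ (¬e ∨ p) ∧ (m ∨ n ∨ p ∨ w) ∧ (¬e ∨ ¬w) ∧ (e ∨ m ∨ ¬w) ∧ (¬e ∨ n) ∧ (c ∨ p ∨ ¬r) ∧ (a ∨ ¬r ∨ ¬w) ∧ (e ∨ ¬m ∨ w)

Set w = True.
  then (¬e ∨ ¬w) forces e = False.
  then (e ∨ m ∨ ¬w) forces m = True.
  then (¬m ∨ ¬r) forces r = False.
  then (e ∨ ¬m ∨ p ∨ r) forces p = True.
  then (a ∨ e ∨ ¬p) forces a = True.
Set c = False.
Set n = True.
All clauses satisfied.

w: True; c: False; p: True; m: True; e: False; n: True; r: False; a: True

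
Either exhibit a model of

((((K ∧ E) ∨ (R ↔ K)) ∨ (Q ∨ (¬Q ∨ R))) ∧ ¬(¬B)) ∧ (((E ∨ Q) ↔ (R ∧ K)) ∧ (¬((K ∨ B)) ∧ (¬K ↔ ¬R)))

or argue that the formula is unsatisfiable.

Unsatisfiable

Case B = True: the conjunct ¬((K ∨ B)) becomes ¬((K ∨ True)) = False.
Case B = False: the conjunct ¬(¬B) becomes ¬(¬False) = False.
Both cases fail — unsatisfiable.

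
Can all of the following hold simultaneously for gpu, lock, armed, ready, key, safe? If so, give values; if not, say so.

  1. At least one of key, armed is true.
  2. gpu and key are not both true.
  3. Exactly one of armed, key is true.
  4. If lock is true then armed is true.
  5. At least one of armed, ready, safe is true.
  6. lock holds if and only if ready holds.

gpu = False, lock = True, armed = True, ready = True, key = False, safe = True

  (1) {key, armed}: 1 true — at least one ✓
  (2) gpu=F, key=F — not both ✓
  (3) {armed, key}: 1 true — exactly one ✓
  (4) lock=T ⇒ armed: T ✓
  (5) {armed, ready, safe}: 3 true — at least one ✓
  (6) lock=T, ready=T — same ✓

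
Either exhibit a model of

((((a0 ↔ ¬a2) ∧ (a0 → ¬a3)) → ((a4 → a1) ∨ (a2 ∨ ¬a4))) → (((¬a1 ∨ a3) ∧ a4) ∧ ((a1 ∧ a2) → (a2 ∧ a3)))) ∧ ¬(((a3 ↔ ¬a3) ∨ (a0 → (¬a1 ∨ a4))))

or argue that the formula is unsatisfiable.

Case a4 = True: the conjunct ¬(((a3 ↔ ¬a3) ∨ (a0 → (¬a1 ∨ a4)))) becomes ¬(((a3 ↔ ¬a3) ∨ True)) = False.
Case a4 = False: the conjunct (((a0 ↔ ¬a2) ∧ (a0 → ¬a3)) → ((a4 → a1) ∨ (a2 ∨ ¬a4))) → (((¬a1 ∨ a3) ∧ a4) ∧ ((a1 ∧ a2) → (a2 ∧ a3))) becomes (((a0 ↔ ¬a2) ∧ (a0 → ¬a3)) → True) → (False ∧ ((a1 ∧ a2) → (a2 ∧ a3))) = False.
Both cases fail — unsatisfiable.

Unsatisfiable — no assignment works.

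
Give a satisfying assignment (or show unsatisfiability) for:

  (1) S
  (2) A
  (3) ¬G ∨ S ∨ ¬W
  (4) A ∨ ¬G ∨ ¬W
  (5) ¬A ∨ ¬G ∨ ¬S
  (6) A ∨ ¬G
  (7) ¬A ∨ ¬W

G = False, A = True, W = False, S = True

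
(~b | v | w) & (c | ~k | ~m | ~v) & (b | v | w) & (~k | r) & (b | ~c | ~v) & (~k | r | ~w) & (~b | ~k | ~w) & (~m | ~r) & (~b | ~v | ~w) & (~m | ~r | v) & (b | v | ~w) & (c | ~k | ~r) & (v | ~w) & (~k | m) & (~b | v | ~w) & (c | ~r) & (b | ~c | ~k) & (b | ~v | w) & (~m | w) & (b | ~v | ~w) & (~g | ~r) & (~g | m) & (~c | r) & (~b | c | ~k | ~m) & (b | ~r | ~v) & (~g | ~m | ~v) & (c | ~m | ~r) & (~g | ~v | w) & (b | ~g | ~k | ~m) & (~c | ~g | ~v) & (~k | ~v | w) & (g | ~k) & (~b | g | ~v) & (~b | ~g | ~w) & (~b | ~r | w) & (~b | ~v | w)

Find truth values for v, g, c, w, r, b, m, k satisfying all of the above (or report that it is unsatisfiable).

The formula is unsatisfiable.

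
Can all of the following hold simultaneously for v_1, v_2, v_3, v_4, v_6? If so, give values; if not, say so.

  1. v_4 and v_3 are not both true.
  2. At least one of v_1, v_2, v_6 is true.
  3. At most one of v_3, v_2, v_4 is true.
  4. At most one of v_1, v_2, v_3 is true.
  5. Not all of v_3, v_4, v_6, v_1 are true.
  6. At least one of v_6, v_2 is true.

v_1: False, v_2: False, v_3: False, v_4: False, v_6: True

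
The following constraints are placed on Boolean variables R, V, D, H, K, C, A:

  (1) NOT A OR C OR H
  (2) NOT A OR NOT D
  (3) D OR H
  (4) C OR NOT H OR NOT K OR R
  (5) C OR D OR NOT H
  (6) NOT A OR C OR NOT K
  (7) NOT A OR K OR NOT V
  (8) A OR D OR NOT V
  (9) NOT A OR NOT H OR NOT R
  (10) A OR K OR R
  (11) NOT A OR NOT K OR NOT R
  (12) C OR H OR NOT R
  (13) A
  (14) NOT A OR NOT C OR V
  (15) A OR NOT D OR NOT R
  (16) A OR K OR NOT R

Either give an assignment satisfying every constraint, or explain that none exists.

Unit clause (A) forces A = True.
In (NOT A OR NOT D) only NOT D is left, so D = False.
In (D OR H) only H is left, so H = True.
In (C OR D OR NOT H) only C is left, so C = True.
In (NOT A OR NOT H OR NOT R) only NOT R is left, so R = False.
In (NOT A OR NOT C OR V) only V is left, so V = True.
In (NOT A OR K OR NOT V) only K is left, so K = True.
All clauses satisfied.

R = False; V = True; D = False; H = True; K = True; C = True; A = True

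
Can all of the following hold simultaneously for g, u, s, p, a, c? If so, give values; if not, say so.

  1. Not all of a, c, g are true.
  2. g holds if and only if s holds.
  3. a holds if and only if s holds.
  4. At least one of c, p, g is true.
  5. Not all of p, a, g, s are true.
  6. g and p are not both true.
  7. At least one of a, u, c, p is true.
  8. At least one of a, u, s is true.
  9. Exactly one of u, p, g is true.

g = False, u = True, s = False, p = False, a = False, c = True

  (1) {a, c, g}: 1/3 true — not all ✓
  (2) g=F, s=F — same ✓
  (3) a=F, s=F — same ✓
  (4) {c, p, g}: 1 true — at least one ✓
  (5) {p, a, g, s}: 0/4 true — not all ✓
  (6) g=F, p=F — not both ✓
  (7) {a, u, c, p}: 2 true — at least one ✓
  (8) {a, u, s}: 1 true — at least one ✓
  (9) {u, p, g}: 1 true — exactly one ✓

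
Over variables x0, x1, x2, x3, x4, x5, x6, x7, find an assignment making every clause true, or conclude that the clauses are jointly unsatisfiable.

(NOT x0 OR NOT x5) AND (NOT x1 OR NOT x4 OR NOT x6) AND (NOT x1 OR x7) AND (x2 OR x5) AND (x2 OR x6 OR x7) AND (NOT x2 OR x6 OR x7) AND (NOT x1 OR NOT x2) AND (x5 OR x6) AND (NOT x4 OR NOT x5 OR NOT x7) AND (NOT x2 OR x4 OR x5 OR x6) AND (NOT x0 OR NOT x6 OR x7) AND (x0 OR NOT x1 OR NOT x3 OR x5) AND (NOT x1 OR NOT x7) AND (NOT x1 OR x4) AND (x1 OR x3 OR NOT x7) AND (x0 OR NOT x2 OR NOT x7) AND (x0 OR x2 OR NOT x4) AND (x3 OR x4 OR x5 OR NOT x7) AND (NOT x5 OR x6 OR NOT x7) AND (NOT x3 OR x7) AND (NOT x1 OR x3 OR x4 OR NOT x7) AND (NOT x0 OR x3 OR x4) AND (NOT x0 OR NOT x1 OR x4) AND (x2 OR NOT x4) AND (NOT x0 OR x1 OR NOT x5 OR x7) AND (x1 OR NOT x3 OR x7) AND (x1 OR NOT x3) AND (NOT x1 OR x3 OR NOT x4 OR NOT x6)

x0: False, x1: False, x2: True, x3: False, x4: False, x5: False, x6: True, x7: False

Set x0 = False.
Try x1 = True:
  (NOT x1 OR x7) forces x7 = True.
  clause (NOT x1 OR NOT x7) is falsified — backtrack.
So x1 = False.
  then (x1 OR NOT x3) forces x3 = False.
  then (x1 OR x3 OR NOT x7) forces x7 = False.
Set x2 = True.
  then (NOT x2 OR x6 OR x7) forces x6 = True.
Set x4 = False.
Set x5 = False.
All clauses satisfied.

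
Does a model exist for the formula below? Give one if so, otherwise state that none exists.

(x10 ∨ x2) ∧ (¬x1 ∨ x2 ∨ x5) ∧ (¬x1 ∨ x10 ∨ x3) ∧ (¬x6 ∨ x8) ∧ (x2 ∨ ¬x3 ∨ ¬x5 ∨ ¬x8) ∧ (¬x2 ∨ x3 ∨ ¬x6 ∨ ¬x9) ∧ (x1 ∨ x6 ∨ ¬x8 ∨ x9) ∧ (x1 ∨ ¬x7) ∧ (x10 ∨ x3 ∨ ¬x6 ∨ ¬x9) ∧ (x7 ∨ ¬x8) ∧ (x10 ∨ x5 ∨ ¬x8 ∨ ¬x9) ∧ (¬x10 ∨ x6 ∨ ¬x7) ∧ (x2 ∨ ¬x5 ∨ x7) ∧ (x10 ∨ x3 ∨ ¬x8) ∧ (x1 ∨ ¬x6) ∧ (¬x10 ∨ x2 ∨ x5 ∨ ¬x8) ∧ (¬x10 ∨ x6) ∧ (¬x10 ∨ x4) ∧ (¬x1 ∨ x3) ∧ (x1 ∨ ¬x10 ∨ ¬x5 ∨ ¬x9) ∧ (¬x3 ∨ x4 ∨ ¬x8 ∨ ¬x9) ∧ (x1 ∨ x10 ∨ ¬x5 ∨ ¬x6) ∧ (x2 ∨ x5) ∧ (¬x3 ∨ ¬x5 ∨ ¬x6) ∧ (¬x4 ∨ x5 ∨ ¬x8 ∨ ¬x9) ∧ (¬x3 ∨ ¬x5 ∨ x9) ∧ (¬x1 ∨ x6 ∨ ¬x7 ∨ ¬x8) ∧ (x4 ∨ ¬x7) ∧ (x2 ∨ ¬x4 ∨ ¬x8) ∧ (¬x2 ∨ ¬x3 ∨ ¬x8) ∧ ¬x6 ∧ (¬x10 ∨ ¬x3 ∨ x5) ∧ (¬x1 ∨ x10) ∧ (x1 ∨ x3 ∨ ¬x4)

x1=F, x2=T, x3=F, x4=F, x5=T, x6=F, x7=F, x8=F, x9=F, x10=F

Unit clause (¬x6) forces x6 = False.
In (¬x10 ∨ x6) only ¬x10 is left, so x10 = False.
In (¬x1 ∨ x10) only ¬x1 is left, so x1 = False.
In (x10 ∨ x2) only x2 is left, so x2 = True.
In (x1 ∨ ¬x7) only ¬x7 is left, so x7 = False.
In (x7 ∨ ¬x8) only ¬x8 is left, so x8 = False.
Set x3 = False.
  then (x1 ∨ x3 ∨ ¬x4) forces x4 = False.
Set x5 = True.
Set x9 = False.
All clauses satisfied.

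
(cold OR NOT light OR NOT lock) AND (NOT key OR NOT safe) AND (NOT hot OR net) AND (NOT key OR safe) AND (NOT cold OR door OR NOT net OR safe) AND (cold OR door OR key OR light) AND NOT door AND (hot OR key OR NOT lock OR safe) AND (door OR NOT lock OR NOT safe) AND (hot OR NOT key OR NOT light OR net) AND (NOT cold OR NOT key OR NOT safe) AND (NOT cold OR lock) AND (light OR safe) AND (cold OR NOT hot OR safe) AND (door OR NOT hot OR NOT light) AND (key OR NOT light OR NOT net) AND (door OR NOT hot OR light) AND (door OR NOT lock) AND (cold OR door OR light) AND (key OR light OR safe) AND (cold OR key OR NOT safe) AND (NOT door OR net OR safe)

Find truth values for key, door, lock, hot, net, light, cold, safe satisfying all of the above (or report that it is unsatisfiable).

Unit clause (NOT door) forces door = False.
In (door OR NOT lock) only NOT lock is left, so lock = False.
In (NOT cold OR lock) only NOT cold is left, so cold = False.
In (cold OR door OR light) only light is left, so light = True.
In (door OR NOT hot OR NOT light) only NOT hot is left, so hot = False.
Try key = True:
  (NOT key OR NOT safe) forces safe = False.
  clause (NOT key OR safe) is falsified — backtrack.
So key = False.
  then (key OR NOT light OR NOT net) forces net = False.
  then (cold OR key OR NOT safe) forces safe = False.
All clauses satisfied.

key=F, door=F, lock=F, hot=F, net=F, light=T, cold=F, safe=F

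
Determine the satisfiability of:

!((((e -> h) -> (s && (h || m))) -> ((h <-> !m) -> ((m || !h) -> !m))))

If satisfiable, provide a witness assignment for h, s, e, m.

h = False; s = True; e = True; m = True

  !((((e -> h) -> (s && (h || m))) -> ((h <-> !m) -> ((m || !h) -> !m)))) = True
    ((e -> h) -> (s && (h || m))) -> ((h <-> !m) -> ((m || !h) -> !m)) = False
      (e -> h) -> (s && (h || m)) = True
        e -> h = False
        s && (h || m) = True
          h || m = True
      (h <-> !m) -> ((m || !h) -> !m) = False
        h <-> !m = True
          !m = False
        (m || !h) -> !m = False
          m || !h = True
            !h = True
          !m = False
The formula evaluates to True.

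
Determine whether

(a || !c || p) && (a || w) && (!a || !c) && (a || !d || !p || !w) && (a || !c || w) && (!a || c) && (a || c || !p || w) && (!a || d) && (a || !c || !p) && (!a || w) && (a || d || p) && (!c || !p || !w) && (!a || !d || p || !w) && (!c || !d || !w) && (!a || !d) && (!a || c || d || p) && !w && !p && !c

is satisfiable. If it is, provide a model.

UNSATISFIABLE

Case w = True:
  Clause (!w) is falsified — contradiction.
Case w = False:
  (a || w) forces a = True.
  Clause (!a || w) is falsified — contradiction.
Both cases fail, so the formula is unsatisfiable.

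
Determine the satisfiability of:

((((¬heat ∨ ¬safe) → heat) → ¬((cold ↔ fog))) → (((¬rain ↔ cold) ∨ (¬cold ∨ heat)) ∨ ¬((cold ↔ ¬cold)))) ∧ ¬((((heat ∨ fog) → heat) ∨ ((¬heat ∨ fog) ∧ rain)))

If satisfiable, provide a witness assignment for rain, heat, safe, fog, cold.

rain=F, heat=F, safe=F, fog=T, cold=F

  (((¬heat ∨ ¬safe) → heat) → ¬((cold ↔ fog))) → (((¬rain ↔ cold) ∨ (¬cold ∨ heat)) ∨ ¬((cold ↔ ¬cold))) = True
    ((¬heat ∨ ¬safe) → heat) → ¬((cold ↔ fog)) = True
      (¬heat ∨ ¬safe) → heat = False
        ¬heat ∨ ¬safe = True
          ¬heat = True
          ¬safe = True
      ¬((cold ↔ fog)) = True
        cold ↔ fog = False
    ((¬rain ↔ cold) ∨ (¬cold ∨ heat)) ∨ ¬((cold ↔ ¬cold)) = True
      (¬rain ↔ cold) ∨ (¬cold ∨ heat) = True
        ¬rain ↔ cold = False
          ¬rain = True
        ¬cold ∨ heat = True
          ¬cold = True
      ¬((cold ↔ ¬cold)) = True
        cold ↔ ¬cold = False
          ¬cold = True
  ¬((((heat ∨ fog) → heat) ∨ ((¬heat ∨ fog) ∧ rain))) = True
    ((heat ∨ fog) → heat) ∨ ((¬heat ∨ fog) ∧ rain) = False
      (heat ∨ fog) → heat = False
        heat ∨ fog = True
      (¬heat ∨ fog) ∧ rain = False
        ¬heat ∨ fog = True
          ¬heat = True
Both conjuncts True, so the formula holds.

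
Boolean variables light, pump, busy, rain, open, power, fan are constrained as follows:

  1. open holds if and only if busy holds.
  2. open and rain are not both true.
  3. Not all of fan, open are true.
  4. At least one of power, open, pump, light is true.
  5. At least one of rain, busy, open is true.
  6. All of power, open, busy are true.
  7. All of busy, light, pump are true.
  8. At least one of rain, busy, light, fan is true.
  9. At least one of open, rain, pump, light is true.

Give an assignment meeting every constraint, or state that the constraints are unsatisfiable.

light: True, pump: True, busy: True, rain: False, open: True, power: True, fan: False

  (1) open=T, busy=T — same ✓
  (2) open=T, rain=F — not both ✓
  (3) {fan, open}: 1/2 true — not all ✓
  (4) {power, open, pump, light}: 4 true — at least one ✓
  (5) {rain, busy, open}: 2 true — at least one ✓
  (6) {power, open, busy}: all 3 true ✓
  (7) {busy, light, pump}: all 3 true ✓
  (8) {rain, busy, light, fan}: 2 true — at least one ✓
  (9) {open, rain, pump, light}: 3 true — at least one ✓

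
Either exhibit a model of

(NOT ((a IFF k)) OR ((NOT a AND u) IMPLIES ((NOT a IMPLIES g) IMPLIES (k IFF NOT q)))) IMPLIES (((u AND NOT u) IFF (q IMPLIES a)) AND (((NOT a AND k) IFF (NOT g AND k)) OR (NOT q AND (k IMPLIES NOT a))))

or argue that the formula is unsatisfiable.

g=T, a=F, k=F, u=T, q=T

  (NOT ((a IFF k)) OR ((NOT a AND u) IMPLIES ((NOT a IMPLIES g) IMPLIES (k IFF NOT q)))) IMPLIES (((u AND NOT u) IFF (q IMPLIES a)) AND (((NOT a AND k) IFF (NOT g AND k)) OR (NOT q AND (k IMPLIES NOT a)))) = True
    NOT ((a IFF k)) OR ((NOT a AND u) IMPLIES ((NOT a IMPLIES g) IMPLIES (k IFF NOT q))) = True
      NOT ((a IFF k)) = False
        a IFF k = True
      (NOT a AND u) IMPLIES ((NOT a IMPLIES g) IMPLIES (k IFF NOT q)) = True
        NOT a AND u = True
          NOT a = True
        (NOT a IMPLIES g) IMPLIES (k IFF NOT q) = True
          NOT a IMPLIES g = True
            NOT a = True
          k IFF NOT q = True
            NOT q = False
    ((u AND NOT u) IFF (q IMPLIES a)) AND (((NOT a AND k) IFF (NOT g AND k)) OR (NOT q AND (k IMPLIES NOT a))) = True
      (u AND NOT u) IFF (q IMPLIES a) = True
        u AND NOT u = False
          NOT u = False
        q IMPLIES a = False
      ((NOT a AND k) IFF (NOT g AND k)) OR (NOT q AND (k IMPLIES NOT a)) = True
        (NOT a AND k) IFF (NOT g AND k) = True
          NOT a AND k = False
            NOT a = True
          NOT g AND k = False
            NOT g = False
        NOT q AND (k IMPLIES NOT a) = False
          NOT q = False
          k IMPLIES NOT a = True
            NOT a = True
The formula evaluates to True.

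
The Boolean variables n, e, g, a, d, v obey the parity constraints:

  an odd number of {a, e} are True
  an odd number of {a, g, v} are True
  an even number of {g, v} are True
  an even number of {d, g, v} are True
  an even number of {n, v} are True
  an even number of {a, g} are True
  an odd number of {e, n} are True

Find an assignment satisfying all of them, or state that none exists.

n: True, e: False, g: True, a: True, d: False, v: True

{a, e}: 1 true → odd ✓
{a, g, v}: 3 true → odd ✓
{g, v}: 2 true → even ✓
{d, g, v}: 2 true → even ✓
{n, v}: 2 true → even ✓
{a, g}: 2 true → even ✓
{e, n}: 1 true → odd ✓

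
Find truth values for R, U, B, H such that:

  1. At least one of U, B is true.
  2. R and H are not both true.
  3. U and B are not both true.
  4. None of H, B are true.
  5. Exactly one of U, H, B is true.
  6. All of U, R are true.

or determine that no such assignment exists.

R = True; U = True; B = False; H = False

  (1) {U, B}: 1 true — at least one ✓
  (2) R=T, H=F — not both ✓
  (3) U=T, B=F — not both ✓
  (4) {H, B}: 0 true — none ✓
  (5) {U, H, B}: 1 true — exactly one ✓
  (6) {U, R}: all 2 true ✓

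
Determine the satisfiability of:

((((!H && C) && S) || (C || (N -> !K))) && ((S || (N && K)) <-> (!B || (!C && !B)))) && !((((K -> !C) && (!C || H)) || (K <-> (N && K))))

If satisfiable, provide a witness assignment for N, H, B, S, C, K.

N: False, H: False, B: True, S: False, C: True, K: True

  (((!H && C) && S) || (C || (N -> !K))) && ((S || (N && K)) <-> (!B || (!C && !B))) = True
    ((!H && C) && S) || (C || (N -> !K)) = True
      (!H && C) && S = False
        !H && C = True
          !H = True
      C || (N -> !K) = True
        N -> !K = True
          !K = False
    (S || (N && K)) <-> (!B || (!C && !B)) = True
      S || (N && K) = False
        N && K = False
      !B || (!C && !B) = False
        !B = False
        !C && !B = False
          !C = False
          !B = False
  !((((K -> !C) && (!C || H)) || (K <-> (N && K)))) = True
    ((K -> !C) && (!C || H)) || (K <-> (N && K)) = False
      (K -> !C) && (!C || H) = False
        K -> !C = False
          !C = False
        !C || H = False
          !C = False
      K <-> (N && K) = False
        N && K = False
Both conjuncts True, so the formula holds.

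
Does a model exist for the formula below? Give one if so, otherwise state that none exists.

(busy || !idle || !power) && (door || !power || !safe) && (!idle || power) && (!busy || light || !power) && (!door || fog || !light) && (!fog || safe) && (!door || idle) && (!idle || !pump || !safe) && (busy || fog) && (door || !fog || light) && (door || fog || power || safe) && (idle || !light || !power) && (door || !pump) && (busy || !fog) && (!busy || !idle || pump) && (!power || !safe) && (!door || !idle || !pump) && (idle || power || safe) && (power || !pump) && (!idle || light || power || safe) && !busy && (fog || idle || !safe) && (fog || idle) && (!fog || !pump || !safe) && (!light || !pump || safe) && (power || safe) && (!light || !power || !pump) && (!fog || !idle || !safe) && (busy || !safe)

No satisfying assignment exists.

Case busy = True:
  Clause (!busy) is falsified — contradiction.
Case busy = False:
  (busy || fog) forces fog = True.
  Clause (busy || !fog) is falsified — contradiction.
Both cases fail, so the formula is unsatisfiable.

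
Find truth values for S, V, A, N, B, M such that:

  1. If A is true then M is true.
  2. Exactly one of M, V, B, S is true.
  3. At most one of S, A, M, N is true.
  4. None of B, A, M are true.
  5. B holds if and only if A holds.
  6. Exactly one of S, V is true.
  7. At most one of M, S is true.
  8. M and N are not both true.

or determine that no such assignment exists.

S = False; V = True; A = False; N = True; B = False; M = False

  (1) A=F ⇒ M: vacuous ✓
  (2) {M, V, B, S}: 1 true — exactly one ✓
  (3) {S, A, M, N}: 1 true — at most one ✓
  (4) {B, A, M}: 0 true — none ✓
  (5) B=F, A=F — same ✓
  (6) {S, V}: 1 true — exactly one ✓
  (7) {M, S}: 0 true — at most one ✓
  (8) M=F, N=T — not both ✓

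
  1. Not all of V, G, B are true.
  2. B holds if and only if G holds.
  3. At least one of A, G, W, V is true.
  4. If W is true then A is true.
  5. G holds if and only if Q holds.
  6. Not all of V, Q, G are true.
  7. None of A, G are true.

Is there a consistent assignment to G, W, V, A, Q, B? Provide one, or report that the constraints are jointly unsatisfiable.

G: False, W: False, V: True, A: False, Q: False, B: False

  (1) {V, G, B}: 1/3 true — not all ✓
  (2) B=F, G=F — same ✓
  (3) {A, G, W, V}: 1 true — at least one ✓
  (4) W=F ⇒ A: vacuous ✓
  (5) G=F, Q=F — same ✓
  (6) {V, Q, G}: 1/3 true — not all ✓
  (7) {A, G}: 0 true — none ✓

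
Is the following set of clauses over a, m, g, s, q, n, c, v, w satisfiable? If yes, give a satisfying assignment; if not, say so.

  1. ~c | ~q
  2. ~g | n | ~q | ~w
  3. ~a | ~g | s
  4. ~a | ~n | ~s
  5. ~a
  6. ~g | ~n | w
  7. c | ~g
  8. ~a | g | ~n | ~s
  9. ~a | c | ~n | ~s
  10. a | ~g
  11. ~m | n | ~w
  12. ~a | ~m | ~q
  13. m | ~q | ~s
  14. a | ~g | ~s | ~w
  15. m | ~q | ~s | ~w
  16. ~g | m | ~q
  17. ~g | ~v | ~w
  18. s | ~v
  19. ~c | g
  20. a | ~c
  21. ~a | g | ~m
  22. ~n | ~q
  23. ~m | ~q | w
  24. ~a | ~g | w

a=F, m=T, g=F, s=T, q=F, n=T, c=F, v=T, w=F

Unit clause (~a) forces a = False.
In (a | ~g) only ~g is left, so g = False.
In (~c | g) only ~c is left, so c = False.
Set m = True.
Set s = True.
Try q = True:
  (~n | ~q) forces n = False.
  (~m | n | ~w) forces w = False.
  clause (~m | ~q | w) is falsified — backtrack.
So q = False.
Set n = True.
Set v = True.
Set w = False.
All clauses satisfied.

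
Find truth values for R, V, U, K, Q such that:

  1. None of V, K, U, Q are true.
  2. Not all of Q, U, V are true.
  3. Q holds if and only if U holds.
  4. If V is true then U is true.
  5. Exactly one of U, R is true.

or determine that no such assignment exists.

R = True, V = False, U = False, K = False, Q = False

  (1) {V, K, U, Q}: 0 true — none ✓
  (2) {Q, U, V}: 0/3 true — not all ✓
  (3) Q=F, U=F — same ✓
  (4) V=F ⇒ U: vacuous ✓
  (5) {U, R}: 1 true — exactly one ✓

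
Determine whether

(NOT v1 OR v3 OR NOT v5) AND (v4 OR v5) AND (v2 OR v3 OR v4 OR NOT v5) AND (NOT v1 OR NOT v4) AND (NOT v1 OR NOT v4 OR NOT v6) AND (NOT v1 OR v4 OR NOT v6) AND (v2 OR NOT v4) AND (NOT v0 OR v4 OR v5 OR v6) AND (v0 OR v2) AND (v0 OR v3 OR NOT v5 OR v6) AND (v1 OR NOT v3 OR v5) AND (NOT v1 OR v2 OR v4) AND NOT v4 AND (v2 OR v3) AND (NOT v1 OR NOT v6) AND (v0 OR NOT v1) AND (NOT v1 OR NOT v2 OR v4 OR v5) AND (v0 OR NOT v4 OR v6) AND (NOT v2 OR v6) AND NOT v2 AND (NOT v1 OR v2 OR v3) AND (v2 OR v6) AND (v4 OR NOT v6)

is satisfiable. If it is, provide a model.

Unsatisfiable — no assignment works.

Case v6 = True:
  (NOT v4) forces v4 = False.
  Clause (v4 OR NOT v6) is falsified — contradiction.
Case v6 = False:
  (NOT v4) forces v4 = False.
  (v4 OR v5) forces v5 = True.
  (NOT v2 OR v6) forces v2 = False.
  Clause (v2 OR v6) is falsified — contradiction.
Both cases fail, so the formula is unsatisfiable.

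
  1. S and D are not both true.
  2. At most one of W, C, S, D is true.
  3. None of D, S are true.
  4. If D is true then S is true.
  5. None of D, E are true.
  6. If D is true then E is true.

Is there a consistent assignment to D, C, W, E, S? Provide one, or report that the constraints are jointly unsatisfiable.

D=F; C=F; W=T; E=F; S=F

  (1) S=F, D=F — not both ✓
  (2) {W, C, S, D}: 1 true — at most one ✓
  (3) {D, S}: 0 true — none ✓
  (4) D=F ⇒ S: vacuous ✓
  (5) {D, E}: 0 true — none ✓
  (6) D=F ⇒ E: vacuous ✓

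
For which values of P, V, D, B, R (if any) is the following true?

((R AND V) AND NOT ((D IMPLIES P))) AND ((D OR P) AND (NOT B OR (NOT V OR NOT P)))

P = False, V = True, D = True, B = True, R = True

  (R AND V) AND NOT ((D IMPLIES P)) = True
    R AND V = True
    NOT ((D IMPLIES P)) = True
      D IMPLIES P = False
  (D OR P) AND (NOT B OR (NOT V OR NOT P)) = True
    D OR P = True
    NOT B OR (NOT V OR NOT P) = True
      NOT B = False
      NOT V OR NOT P = True
        NOT V = False
        NOT P = True
Both conjuncts True, so the formula holds.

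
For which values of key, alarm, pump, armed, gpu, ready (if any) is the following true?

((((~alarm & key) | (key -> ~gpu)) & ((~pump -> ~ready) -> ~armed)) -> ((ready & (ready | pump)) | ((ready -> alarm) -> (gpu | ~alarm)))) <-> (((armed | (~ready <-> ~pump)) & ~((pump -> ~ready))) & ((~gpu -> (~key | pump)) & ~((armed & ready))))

key: False, alarm: False, pump: True, armed: False, gpu: False, ready: True

  ((((~alarm & key) | (key -> ~gpu)) & ((~pump -> ~ready) -> ~armed)) -> ((ready & (ready | pump)) | ((ready -> alarm) -> (gpu | ~alarm)))) <-> (((armed | (~ready <-> ~pump)) & ~((pump -> ~ready))) & ((~gpu -> (~key | pump)) & ~((armed & ready)))) = True
    (((~alarm & key) | (key -> ~gpu)) & ((~pump -> ~ready) -> ~armed)) -> ((ready & (ready | pump)) | ((ready -> alarm) -> (gpu | ~alarm))) = True
      ((~alarm & key) | (key -> ~gpu)) & ((~pump -> ~ready) -> ~armed) = True
        (~alarm & key) | (key -> ~gpu) = True
          ~alarm & key = False
            ~alarm = True
          key -> ~gpu = True
            ~gpu = True
        (~pump -> ~ready) -> ~armed = True
          ~pump -> ~ready = True
            ~pump = False
            ~ready = False
          ~armed = True
      (ready & (ready | pump)) | ((ready -> alarm) -> (gpu | ~alarm)) = True
        ready & (ready | pump) = True
          ready | pump = True
        (ready -> alarm) -> (gpu | ~alarm) = True
          ready -> alarm = False
          gpu | ~alarm = True
            ~alarm = True
    ((armed | (~ready <-> ~pump)) & ~((pump -> ~ready))) & ((~gpu -> (~key | pump)) & ~((armed & ready))) = True
      (armed | (~ready <-> ~pump)) & ~((pump -> ~ready)) = True
        armed | (~ready <-> ~pump) = True
          ~ready <-> ~pump = True
            ~ready = False
            ~pump = False
        ~((pump -> ~ready)) = True
          pump -> ~ready = False
            ~ready = False
      (~gpu -> (~key | pump)) & ~((armed & ready)) = True
        ~gpu -> (~key | pump) = True
          ~gpu = True
          ~key | pump = True
            ~key = True
        ~((armed & ready)) = True
          armed & ready = False
The formula evaluates to True.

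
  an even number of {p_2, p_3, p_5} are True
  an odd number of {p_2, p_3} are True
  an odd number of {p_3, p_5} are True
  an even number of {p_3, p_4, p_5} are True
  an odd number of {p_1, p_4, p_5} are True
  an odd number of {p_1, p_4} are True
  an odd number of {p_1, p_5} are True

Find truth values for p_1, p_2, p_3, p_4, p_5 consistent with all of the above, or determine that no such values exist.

No satisfying assignment exists.

Adding constraints 1, 2, 5, 6 mod 2: every variable appears an even number of times on the left, so the left side is 0.
But the right sides sum to 1 (mod 2). 0 ≠ 1 — the system is inconsistent.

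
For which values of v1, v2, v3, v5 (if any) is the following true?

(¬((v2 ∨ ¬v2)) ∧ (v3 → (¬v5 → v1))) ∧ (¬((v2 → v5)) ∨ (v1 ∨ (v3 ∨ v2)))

UNSATISFIABLE

The conjunct ¬((v2 ∨ ¬v2)) is unsatisfiable on its own:
  v2=F: evaluates to False.
  v2=T: evaluates to False.
So the whole conjunction is unsatisfiable.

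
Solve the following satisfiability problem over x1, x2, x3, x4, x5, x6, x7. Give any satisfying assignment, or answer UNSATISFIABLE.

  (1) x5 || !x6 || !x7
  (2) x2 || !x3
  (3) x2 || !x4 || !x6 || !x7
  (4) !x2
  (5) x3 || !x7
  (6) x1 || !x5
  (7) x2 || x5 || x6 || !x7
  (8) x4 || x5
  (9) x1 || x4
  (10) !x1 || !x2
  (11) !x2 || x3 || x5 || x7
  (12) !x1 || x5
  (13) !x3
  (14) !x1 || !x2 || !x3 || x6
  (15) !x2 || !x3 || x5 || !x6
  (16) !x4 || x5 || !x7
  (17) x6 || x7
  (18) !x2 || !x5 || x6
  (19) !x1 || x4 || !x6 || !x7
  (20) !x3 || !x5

Unit clause (!x2) forces x2 = False.
Unit clause (!x3) forces x3 = False.
In (x3 || !x7) only !x7 is left, so x7 = False.
In (x6 || x7) only x6 is left, so x6 = True.
Set x1 = True.
  then (!x1 || x5) forces x5 = True.
Set x4 = True.
All clauses satisfied.

x1=T, x2=F, x3=F, x4=T, x5=T, x6=T, x7=F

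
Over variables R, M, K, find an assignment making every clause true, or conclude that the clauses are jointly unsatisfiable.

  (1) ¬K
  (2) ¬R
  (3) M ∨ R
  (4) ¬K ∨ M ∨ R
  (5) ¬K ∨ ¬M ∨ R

Unit clause (¬K) forces K = False.
Unit clause (¬R) forces R = False.
In (M ∨ R) only M is left, so M = True.
Check each clause:
  (¬K): ¬K holds.
  (¬R): ¬R holds.
  (M ∨ R): M holds.
  (¬K ∨ M ∨ R): ¬K holds.
  (¬K ∨ ¬M ∨ R): ¬K holds.
All clauses satisfied.

R = False, M = True, K = False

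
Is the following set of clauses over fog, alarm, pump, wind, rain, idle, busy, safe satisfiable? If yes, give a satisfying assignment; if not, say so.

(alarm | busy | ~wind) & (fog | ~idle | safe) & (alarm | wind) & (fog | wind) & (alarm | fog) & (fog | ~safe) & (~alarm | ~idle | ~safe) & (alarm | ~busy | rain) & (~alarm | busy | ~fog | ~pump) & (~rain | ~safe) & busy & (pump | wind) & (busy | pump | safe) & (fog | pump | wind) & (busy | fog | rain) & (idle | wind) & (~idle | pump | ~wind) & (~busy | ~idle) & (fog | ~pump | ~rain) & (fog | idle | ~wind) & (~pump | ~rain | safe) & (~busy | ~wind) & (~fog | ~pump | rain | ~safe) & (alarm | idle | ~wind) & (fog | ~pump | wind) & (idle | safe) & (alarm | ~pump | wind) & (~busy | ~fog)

Case busy = True:
  (~busy | ~idle) forces idle = False.
  (idle | wind) forces wind = True.
  Clause (~busy | ~wind) is falsified — contradiction.
Case busy = False:
  Clause (busy) is falsified — contradiction.
Both cases fail, so the formula is unsatisfiable.

UNSATISFIABLE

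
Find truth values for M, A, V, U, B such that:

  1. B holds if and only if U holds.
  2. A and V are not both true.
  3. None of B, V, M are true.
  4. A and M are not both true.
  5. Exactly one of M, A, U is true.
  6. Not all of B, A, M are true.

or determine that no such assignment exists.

M: False, A: True, V: False, U: False, B: False

  (1) B=F, U=F — same ✓
  (2) A=T, V=F — not both ✓
  (3) {B, V, M}: 0 true — none ✓
  (4) A=T, M=F — not both ✓
  (5) {M, A, U}: 1 true — exactly one ✓
  (6) {B, A, M}: 1/3 true — not all ✓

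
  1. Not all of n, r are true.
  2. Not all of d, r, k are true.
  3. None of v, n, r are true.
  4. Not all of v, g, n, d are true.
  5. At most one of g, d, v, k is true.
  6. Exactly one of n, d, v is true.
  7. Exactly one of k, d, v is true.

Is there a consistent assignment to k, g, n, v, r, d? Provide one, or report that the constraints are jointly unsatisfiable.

k=F; g=F; n=F; v=F; r=F; d=T

  (1) {n, r}: 0/2 true — not all ✓
  (2) {d, r, k}: 1/3 true — not all ✓
  (3) {v, n, r}: 0 true — none ✓
  (4) {v, g, n, d}: 1/4 true — not all ✓
  (5) {g, d, v, k}: 1 true — at most one ✓
  (6) {n, d, v}: 1 true — exactly one ✓
  (7) {k, d, v}: 1 true — exactly one ✓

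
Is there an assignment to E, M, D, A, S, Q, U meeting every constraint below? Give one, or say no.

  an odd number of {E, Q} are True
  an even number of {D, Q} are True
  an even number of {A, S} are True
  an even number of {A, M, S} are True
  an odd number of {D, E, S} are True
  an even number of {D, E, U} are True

E = False, M = False, D = True, A = False, S = False, Q = True, U = True

{E, Q}: 1 true → odd ✓
{D, Q}: 2 true → even ✓
{A, S}: 0 true → even ✓
{A, M, S}: 0 true → even ✓
{D, E, S}: 1 true → odd ✓
{D, E, U}: 2 true → even ✓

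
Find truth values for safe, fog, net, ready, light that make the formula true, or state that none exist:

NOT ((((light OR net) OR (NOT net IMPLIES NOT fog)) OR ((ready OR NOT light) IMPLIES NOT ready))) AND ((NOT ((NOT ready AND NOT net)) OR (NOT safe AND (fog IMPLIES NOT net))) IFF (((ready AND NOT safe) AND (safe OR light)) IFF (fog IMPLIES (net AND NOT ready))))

safe = True, fog = True, net = False, ready = True, light = False

  NOT ((((light OR net) OR (NOT net IMPLIES NOT fog)) OR ((ready OR NOT light) IMPLIES NOT ready))) = True
    ((light OR net) OR (NOT net IMPLIES NOT fog)) OR ((ready OR NOT light) IMPLIES NOT ready) = False
      (light OR net) OR (NOT net IMPLIES NOT fog) = False
        light OR net = False
        NOT net IMPLIES NOT fog = False
          NOT net = True
          NOT fog = False
      (ready OR NOT light) IMPLIES NOT ready = False
        ready OR NOT light = True
          NOT light = True
        NOT ready = False
  (NOT ((NOT ready AND NOT net)) OR (NOT safe AND (fog IMPLIES NOT net))) IFF (((ready AND NOT safe) AND (safe OR light)) IFF (fog IMPLIES (net AND NOT ready))) = True
    NOT ((NOT ready AND NOT net)) OR (NOT safe AND (fog IMPLIES NOT net)) = True
      NOT ((NOT ready AND NOT net)) = True
        NOT ready AND NOT net = False
          NOT ready = False
          NOT net = True
      NOT safe AND (fog IMPLIES NOT net) = False
        NOT safe = False
        fog IMPLIES NOT net = True
          NOT net = True
    ((ready AND NOT safe) AND (safe OR light)) IFF (fog IMPLIES (net AND NOT ready)) = True
      (ready AND NOT safe) AND (safe OR light) = False
        ready AND NOT safe = False
          NOT safe = False
        safe OR light = True
      fog IMPLIES (net AND NOT ready) = False
        net AND NOT ready = False
          NOT ready = False
Both conjuncts True, so the formula holds.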